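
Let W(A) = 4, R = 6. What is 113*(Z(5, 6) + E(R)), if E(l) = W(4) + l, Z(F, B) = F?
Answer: 1695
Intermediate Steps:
E(l) = 4 + l
113*(Z(5, 6) + E(R)) = 113*(5 + (4 + 6)) = 113*(5 + 10) = 113*15 = 1695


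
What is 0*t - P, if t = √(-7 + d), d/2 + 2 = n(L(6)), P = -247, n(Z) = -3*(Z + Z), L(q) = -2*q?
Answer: 247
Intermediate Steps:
n(Z) = -6*Z
d = 140 (d = -4 + 2*(-(-12)*6) = -4 + 2*(-6*(-12)) = -4 + 2*72 = -4 + 144 = 140)
t = √133 (t = √(-7 + 140) = √133 ≈ 11.533)
0*t - P = 0*√133 - 1*(-247) = 0 + 247 = 247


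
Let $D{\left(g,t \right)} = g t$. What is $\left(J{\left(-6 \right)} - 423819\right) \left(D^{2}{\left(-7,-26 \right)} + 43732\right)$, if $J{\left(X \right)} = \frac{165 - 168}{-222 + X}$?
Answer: $- \frac{618887609002}{19} \approx -3.2573 \cdot 10^{10}$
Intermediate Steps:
$J{\left(X \right)} = - \frac{3}{-222 + X}$
$\left(J{\left(-6 \right)} - 423819\right) \left(D^{2}{\left(-7,-26 \right)} + 43732\right) = \left(- \frac{3}{-222 - 6} - 423819\right) \left(\left(\left(-7\right) \left(-26\right)\right)^{2} + 43732\right) = \left(- \frac{3}{-228} - 423819\right) \left(182^{2} + 43732\right) = \left(\left(-3\right) \left(- \frac{1}{228}\right) - 423819\right) \left(33124 + 43732\right) = \left(\frac{1}{76} - 423819\right) 76856 = \left(- \frac{32210243}{76}\right) 76856 = - \frac{618887609002}{19}$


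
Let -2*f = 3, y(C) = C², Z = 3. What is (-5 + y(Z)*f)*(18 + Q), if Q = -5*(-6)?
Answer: -888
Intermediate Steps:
f = -3/2 (f = -½*3 = -3/2 ≈ -1.5000)
Q = 30
(-5 + y(Z)*f)*(18 + Q) = (-5 + 3²*(-3/2))*(18 + 30) = (-5 + 9*(-3/2))*48 = (-5 - 27/2)*48 = -37/2*48 = -888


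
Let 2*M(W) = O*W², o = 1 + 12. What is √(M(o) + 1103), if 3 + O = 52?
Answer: √20974/2 ≈ 72.412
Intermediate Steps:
O = 49 (O = -3 + 52 = 49)
o = 13
M(W) = 49*W²/2 (M(W) = (49*W²)/2 = 49*W²/2)
√(M(o) + 1103) = √((49/2)*13² + 1103) = √((49/2)*169 + 1103) = √(8281/2 + 1103) = √(10487/2) = √20974/2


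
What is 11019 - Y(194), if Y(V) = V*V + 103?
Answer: -26720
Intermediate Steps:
Y(V) = 103 + V**2 (Y(V) = V**2 + 103 = 103 + V**2)
11019 - Y(194) = 11019 - (103 + 194**2) = 11019 - (103 + 37636) = 11019 - 1*37739 = 11019 - 37739 = -26720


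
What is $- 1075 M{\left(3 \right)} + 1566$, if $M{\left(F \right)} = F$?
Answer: $-1659$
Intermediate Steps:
$- 1075 M{\left(3 \right)} + 1566 = \left(-1075\right) 3 + 1566 = -3225 + 1566 = -1659$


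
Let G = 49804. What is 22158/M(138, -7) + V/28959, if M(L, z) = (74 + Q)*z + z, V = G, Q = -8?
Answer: -88330778/1940253 ≈ -45.525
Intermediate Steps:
V = 49804
M(L, z) = 67*z (M(L, z) = (74 - 8)*z + z = 66*z + z = 67*z)
22158/M(138, -7) + V/28959 = 22158/((67*(-7))) + 49804/28959 = 22158/(-469) + 49804*(1/28959) = 22158*(-1/469) + 49804/28959 = -22158/469 + 49804/28959 = -88330778/1940253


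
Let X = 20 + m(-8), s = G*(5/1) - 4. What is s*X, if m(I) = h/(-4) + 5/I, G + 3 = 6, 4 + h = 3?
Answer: 1727/8 ≈ 215.88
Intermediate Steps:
h = -1 (h = -4 + 3 = -1)
G = 3 (G = -3 + 6 = 3)
m(I) = ¼ + 5/I (m(I) = -1/(-4) + 5/I = -1*(-¼) + 5/I = ¼ + 5/I)
s = 11 (s = 3*(5/1) - 4 = 3*(5*1) - 4 = 3*5 - 4 = 15 - 4 = 11)
X = 157/8 (X = 20 + (¼)*(20 - 8)/(-8) = 20 + (¼)*(-⅛)*12 = 20 - 3/8 = 157/8 ≈ 19.625)
s*X = 11*(157/8) = 1727/8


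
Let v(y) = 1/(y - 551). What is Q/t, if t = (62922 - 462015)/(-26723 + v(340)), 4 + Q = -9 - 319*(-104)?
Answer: 62330455434/28069541 ≈ 2220.6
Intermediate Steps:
v(y) = 1/(-551 + y)
Q = 33163 (Q = -4 + (-9 - 319*(-104)) = -4 + (-9 + 33176) = -4 + 33167 = 33163)
t = 28069541/1879518 (t = (62922 - 462015)/(-26723 + 1/(-551 + 340)) = -399093/(-26723 + 1/(-211)) = -399093/(-26723 - 1/211) = -399093/(-5638554/211) = -399093*(-211/5638554) = 28069541/1879518 ≈ 14.934)
Q/t = 33163/(28069541/1879518) = 33163*(1879518/28069541) = 62330455434/28069541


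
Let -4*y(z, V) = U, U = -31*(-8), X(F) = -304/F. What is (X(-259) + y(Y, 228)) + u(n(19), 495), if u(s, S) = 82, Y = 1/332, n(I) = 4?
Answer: 5484/259 ≈ 21.174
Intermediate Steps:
Y = 1/332 ≈ 0.0030120
U = 248
y(z, V) = -62 (y(z, V) = -¼*248 = -62)
(X(-259) + y(Y, 228)) + u(n(19), 495) = (-304/(-259) - 62) + 82 = (-304*(-1/259) - 62) + 82 = (304/259 - 62) + 82 = -15754/259 + 82 = 5484/259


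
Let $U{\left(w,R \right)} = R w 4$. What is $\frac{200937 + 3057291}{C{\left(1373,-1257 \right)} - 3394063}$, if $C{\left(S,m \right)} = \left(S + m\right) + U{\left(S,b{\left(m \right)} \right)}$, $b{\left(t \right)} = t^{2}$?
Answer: $\frac{3258228}{8674235161} \approx 0.00037562$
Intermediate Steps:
$U{\left(w,R \right)} = 4 R w$
$C{\left(S,m \right)} = S + m + 4 S m^{2}$ ($C{\left(S,m \right)} = \left(S + m\right) + 4 m^{2} S = \left(S + m\right) + 4 S m^{2} = S + m + 4 S m^{2}$)
$\frac{200937 + 3057291}{C{\left(1373,-1257 \right)} - 3394063} = \frac{200937 + 3057291}{\left(1373 - 1257 + 4 \cdot 1373 \left(-1257\right)^{2}\right) - 3394063} = \frac{3258228}{\left(1373 - 1257 + 4 \cdot 1373 \cdot 1580049\right) - 3394063} = \frac{3258228}{\left(1373 - 1257 + 8677629108\right) - 3394063} = \frac{3258228}{8677629224 - 3394063} = \frac{3258228}{8674235161}$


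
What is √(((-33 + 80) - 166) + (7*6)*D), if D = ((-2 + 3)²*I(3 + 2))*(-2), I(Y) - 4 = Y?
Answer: 5*I*√35 ≈ 29.58*I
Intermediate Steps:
I(Y) = 4 + Y
D = -18 (D = ((-2 + 3)²*(4 + (3 + 2)))*(-2) = (1²*(4 + 5))*(-2) = (1*9)*(-2) = 9*(-2) = -18)
√(((-33 + 80) - 166) + (7*6)*D) = √(((-33 + 80) - 166) + (7*6)*(-18)) = √((47 - 166) + 42*(-18)) = √(-119 - 756) = √(-875) = 5*I*√35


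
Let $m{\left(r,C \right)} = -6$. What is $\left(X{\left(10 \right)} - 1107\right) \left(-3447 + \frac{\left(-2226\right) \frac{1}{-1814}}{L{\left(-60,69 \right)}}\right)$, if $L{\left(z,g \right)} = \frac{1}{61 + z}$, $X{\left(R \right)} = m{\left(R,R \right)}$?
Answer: $\frac{3478476708}{907} \approx 3.8351 \cdot 10^{6}$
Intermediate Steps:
$X{\left(R \right)} = -6$
$\left(X{\left(10 \right)} - 1107\right) \left(-3447 + \frac{\left(-2226\right) \frac{1}{-1814}}{L{\left(-60,69 \right)}}\right) = \left(-6 - 1107\right) \left(-3447 + \frac{\left(-2226\right) \frac{1}{-1814}}{\frac{1}{61 - 60}}\right) = - 1113 \left(-3447 + \frac{\left(-2226\right) \left(- \frac{1}{1814}\right)}{1^{-1}}\right) = - 1113 \left(-3447 + \frac{1113}{907 \cdot 1}\right) = - 1113 \left(-3447 + \frac{1113}{907} \cdot 1\right) = - 1113 \left(-3447 + \frac{1113}{907}\right) = \left(-1113\right) \left(- \frac{3125316}{907}\right) = \frac{3478476708}{907}$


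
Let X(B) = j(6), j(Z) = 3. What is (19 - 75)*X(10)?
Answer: -168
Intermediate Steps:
X(B) = 3
(19 - 75)*X(10) = (19 - 75)*3 = -56*3 = -168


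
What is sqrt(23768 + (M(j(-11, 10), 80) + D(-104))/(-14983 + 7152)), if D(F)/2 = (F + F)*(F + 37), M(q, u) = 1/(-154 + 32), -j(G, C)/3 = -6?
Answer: sqrt(21691106611770326)/955382 ≈ 154.16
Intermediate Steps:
j(G, C) = 18 (j(G, C) = -3*(-6) = 18)
M(q, u) = -1/122 (M(q, u) = 1/(-122) = -1/122)
D(F) = 4*F*(37 + F) (D(F) = 2*((F + F)*(F + 37)) = 2*((2*F)*(37 + F)) = 2*(2*F*(37 + F)) = 4*F*(37 + F))
sqrt(23768 + (M(j(-11, 10), 80) + D(-104))/(-14983 + 7152)) = sqrt(23768 + (-1/122 + 4*(-104)*(37 - 104))/(-14983 + 7152)) = sqrt(23768 + (-1/122 + 4*(-104)*(-67))/(-7831)) = sqrt(23768 + (-1/122 + 27872)*(-1/7831)) = sqrt(23768 + (3400383/122)*(-1/7831)) = sqrt(23768 - 3400383/955382) = sqrt(22704118993/955382) = sqrt(21691106611770326)/955382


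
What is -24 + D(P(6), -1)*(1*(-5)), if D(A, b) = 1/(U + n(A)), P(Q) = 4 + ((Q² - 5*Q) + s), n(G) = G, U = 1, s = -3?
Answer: -197/8 ≈ -24.625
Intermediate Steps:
P(Q) = 1 + Q² - 5*Q (P(Q) = 4 + ((Q² - 5*Q) - 3) = 4 + (-3 + Q² - 5*Q) = 1 + Q² - 5*Q)
D(A, b) = 1/(1 + A)
-24 + D(P(6), -1)*(1*(-5)) = -24 + (1*(-5))/(1 + (1 + 6² - 5*6)) = -24 - 5/(1 + (1 + 36 - 30)) = -24 - 5/(1 + 7) = -24 - 5/8 = -197/8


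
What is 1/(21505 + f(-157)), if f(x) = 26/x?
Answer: 157/3376259 ≈ 4.6501e-5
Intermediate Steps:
1/(21505 + f(-157)) = 1/(21505 + 26/(-157)) = 1/(21505 + 26*(-1/157)) = 1/(21505 - 26/157) = 1/(3376259/157) = 157/3376259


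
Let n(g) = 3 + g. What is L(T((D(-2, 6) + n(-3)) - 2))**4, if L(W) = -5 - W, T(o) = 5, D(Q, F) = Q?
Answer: 10000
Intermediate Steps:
L(T((D(-2, 6) + n(-3)) - 2))**4 = (-5 - 1*5)**4 = (-5 - 5)**4 = (-10)**4 = 10000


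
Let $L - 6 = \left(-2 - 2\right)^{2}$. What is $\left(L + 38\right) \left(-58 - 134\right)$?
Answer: $-11520$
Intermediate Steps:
$L = 22$ ($L = 6 + \left(-2 - 2\right)^{2} = 6 + \left(-4\right)^{2} = 6 + 16 = 22$)
$\left(L + 38\right) \left(-58 - 134\right) = \left(22 + 38\right) \left(-58 - 134\right) = 60 \left(-192\right) = -11520$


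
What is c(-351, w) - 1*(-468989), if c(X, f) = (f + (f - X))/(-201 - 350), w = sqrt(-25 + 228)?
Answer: 258412588/551 - 2*sqrt(203)/551 ≈ 4.6899e+5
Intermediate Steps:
w = sqrt(203) ≈ 14.248
c(X, f) = -2*f/551 + X/551 (c(X, f) = (-X + 2*f)/(-551) = (-X + 2*f)*(-1/551) = -2*f/551 + X/551)
c(-351, w) - 1*(-468989) = (-2*sqrt(203)/551 + (1/551)*(-351)) - 1*(-468989) = (-2*sqrt(203)/551 - 351/551) + 468989 = (-351/551 - 2*sqrt(203)/551) + 468989 = 258412588/551 - 2*sqrt(203)/551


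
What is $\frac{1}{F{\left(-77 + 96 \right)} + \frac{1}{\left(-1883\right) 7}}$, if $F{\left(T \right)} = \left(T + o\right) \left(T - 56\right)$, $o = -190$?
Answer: $\frac{13181}{83396186} \approx 0.00015805$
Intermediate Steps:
$F{\left(T \right)} = \left(-190 + T\right) \left(-56 + T\right)$ ($F{\left(T \right)} = \left(T - 190\right) \left(T - 56\right) = \left(-190 + T\right) \left(-56 + T\right)$)
$\frac{1}{F{\left(-77 + 96 \right)} + \frac{1}{\left(-1883\right) 7}} = \frac{1}{\left(10640 + \left(-77 + 96\right)^{2} - 246 \left(-77 + 96\right)\right) + \frac{1}{\left(-1883\right) 7}} = \frac{1}{\left(10640 + 19^{2} - 4674\right) + \frac{1}{-13181}} = \frac{1}{\left(10640 + 361 - 4674\right) - \frac{1}{13181}} = \frac{1}{6327 - \frac{1}{13181}} = \frac{1}{\frac{83396186}{13181}} = \frac{13181}{83396186}$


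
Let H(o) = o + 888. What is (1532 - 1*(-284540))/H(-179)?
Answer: 286072/709 ≈ 403.49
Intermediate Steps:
H(o) = 888 + o
(1532 - 1*(-284540))/H(-179) = (1532 - 1*(-284540))/(888 - 179) = (1532 + 284540)/709 = 286072*(1/709) = 286072/709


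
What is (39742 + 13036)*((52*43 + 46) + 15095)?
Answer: 917123306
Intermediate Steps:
(39742 + 13036)*((52*43 + 46) + 15095) = 52778*((2236 + 46) + 15095) = 52778*(2282 + 15095) = 52778*17377 = 917123306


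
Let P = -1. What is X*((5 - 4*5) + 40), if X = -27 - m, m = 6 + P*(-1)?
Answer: -850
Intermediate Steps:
m = 7 (m = 6 - 1*(-1) = 6 + 1 = 7)
X = -34 (X = -27 - 1*7 = -27 - 7 = -34)
X*((5 - 4*5) + 40) = -34*((5 - 4*5) + 40) = -34*((5 - 20) + 40) = -34*(-15 + 40) = -34*25 = -850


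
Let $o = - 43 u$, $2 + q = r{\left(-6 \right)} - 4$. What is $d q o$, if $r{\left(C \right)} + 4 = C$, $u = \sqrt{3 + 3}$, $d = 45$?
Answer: $30960 \sqrt{6} \approx 75836.0$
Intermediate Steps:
$u = \sqrt{6} \approx 2.4495$
$r{\left(C \right)} = -4 + C$
$q = -16$ ($q = -2 - 14 = -16$)
$o = - 43 \sqrt{6} \approx -105.33$
$d q o = 45 \left(-16\right) \left(- 43 \sqrt{6}\right) = - 720 \left(- 43 \sqrt{6}\right) = 30960 \sqrt{6}$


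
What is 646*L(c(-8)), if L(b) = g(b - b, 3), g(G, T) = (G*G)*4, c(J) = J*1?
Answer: 0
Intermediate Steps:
c(J) = J
g(G, T) = 4*G² (g(G, T) = G²*4 = 4*G²)
L(b) = 0 (L(b) = 4*(b - b)² = 4*0² = 4*0 = 0)
646*L(c(-8)) = 646*0 = 0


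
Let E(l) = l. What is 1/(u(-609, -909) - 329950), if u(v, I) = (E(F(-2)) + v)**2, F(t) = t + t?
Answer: 1/45819 ≈ 2.1825e-5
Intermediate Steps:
F(t) = 2*t
u(v, I) = (-4 + v)**2 (u(v, I) = (2*(-2) + v)**2 = (-4 + v)**2)
1/(u(-609, -909) - 329950) = 1/((-4 - 609)**2 - 329950) = 1/((-613)**2 - 329950) = 1/(375769 - 329950) = 1/45819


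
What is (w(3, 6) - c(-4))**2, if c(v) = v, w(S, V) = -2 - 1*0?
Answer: 4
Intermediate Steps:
w(S, V) = -2 (w(S, V) = -2 + 0 = -2)
(w(3, 6) - c(-4))**2 = (-2 - 1*(-4))**2 = (-2 + 4)**2 = 2**2 = 4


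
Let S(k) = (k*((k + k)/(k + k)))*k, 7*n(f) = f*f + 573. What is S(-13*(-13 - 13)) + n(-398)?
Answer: 136955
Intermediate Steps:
n(f) = 573/7 + f²/7 (n(f) = (f*f + 573)/7 = (f² + 573)/7 = (573 + f²)/7 = 573/7 + f²/7)
S(k) = k² (S(k) = (k*((2*k)/((2*k))))*k = (k*((2*k)*(1/(2*k))))*k = (k*1)*k = k*k = k²)
S(-13*(-13 - 13)) + n(-398) = (-13*(-13 - 13))² + (573/7 + (⅐)*(-398)²) = (-13*(-26))² + (573/7 + (⅐)*158404) = 338² + (573/7 + 158404/7) = 114244 + 22711 = 136955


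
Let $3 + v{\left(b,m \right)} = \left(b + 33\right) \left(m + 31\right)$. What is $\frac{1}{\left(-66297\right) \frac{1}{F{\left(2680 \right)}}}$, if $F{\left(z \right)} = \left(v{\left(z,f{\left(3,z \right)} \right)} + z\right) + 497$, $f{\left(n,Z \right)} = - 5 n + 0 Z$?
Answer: $- \frac{46582}{66297} \approx -0.70263$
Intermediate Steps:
$f{\left(n,Z \right)} = - 5 n$ ($f{\left(n,Z \right)} = - 5 n + 0 = - 5 n$)
$v{\left(b,m \right)} = -3 + \left(31 + m\right) \left(33 + b\right)$ ($v{\left(b,m \right)} = -3 + \left(b + 33\right) \left(m + 31\right) = -3 + \left(33 + b\right) \left(31 + m\right) = -3 + \left(31 + m\right) \left(33 + b\right)$)
$F{\left(z \right)} = 1022 + 17 z$ ($F{\left(z \right)} = \left(\left(1020 + 31 z + 33 \left(\left(-5\right) 3\right) + z \left(\left(-5\right) 3\right)\right) + z\right) + 497 = \left(\left(1020 + 31 z + 33 \left(-15\right) + z \left(-15\right)\right) + z\right) + 497 = \left(\left(1020 + 31 z - 495 - 15 z\right) + z\right) + 497 = \left(\left(525 + 16 z\right) + z\right) + 497 = \left(525 + 17 z\right) + 497 = 1022 + 17 z$)
$\frac{1}{\left(-66297\right) \frac{1}{F{\left(2680 \right)}}} = \frac{1}{\left(-66297\right) \frac{1}{1022 + 17 \cdot 2680}} = \frac{1}{\left(-66297\right) \frac{1}{1022 + 45560}} = \frac{1}{\left(-66297\right) \frac{1}{46582}} = \frac{1}{- \frac{66297}{46582}} = - \frac{46582}{66297}$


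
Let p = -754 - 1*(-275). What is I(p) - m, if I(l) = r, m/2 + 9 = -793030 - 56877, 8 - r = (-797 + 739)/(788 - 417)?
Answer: 630640698/371 ≈ 1.6998e+6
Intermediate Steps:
p = -479 (p = -754 + 275 = -479)
r = 3026/371 (r = 8 - (-797 + 739)/(788 - 417) = 8 - (-58)/371 = 8 - 1*(-58/371) = 8 + 58/371 = 3026/371 ≈ 8.1563)
m = -1699832 (m = -18 + 2*(-793030 - 56877) = -18 + 2*(-849907) = -18 - 1699814 = -1699832)
I(l) = 3026/371
I(p) - m = 3026/371 - 1*(-1699832) = 3026/371 + 1699832 = 630640698/371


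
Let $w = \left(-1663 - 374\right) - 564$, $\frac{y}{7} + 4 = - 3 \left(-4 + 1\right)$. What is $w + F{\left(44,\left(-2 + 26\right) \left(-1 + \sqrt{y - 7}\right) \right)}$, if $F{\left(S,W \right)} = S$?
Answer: $-2557$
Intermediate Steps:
$y = 35$ ($y = -28 + 7 \left(- 3 \left(-4 + 1\right)\right) = -28 + 7 \left(\left(-3\right) \left(-3\right)\right) = -28 + 7 \cdot 9 = -28 + 63 = 35$)
$w = -2601$ ($w = -2037 - 564 = -2601$)
$w + F{\left(44,\left(-2 + 26\right) \left(-1 + \sqrt{y - 7}\right) \right)} = -2601 + 44 = -2557$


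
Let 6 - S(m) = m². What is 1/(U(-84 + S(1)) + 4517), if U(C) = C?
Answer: 1/4438 ≈ 0.00022533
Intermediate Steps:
S(m) = 6 - m²
1/(U(-84 + S(1)) + 4517) = 1/((-84 + (6 - 1*1²)) + 4517) = 1/((-84 + (6 - 1*1)) + 4517) = 1/((-84 + (6 - 1)) + 4517) = 1/((-84 + 5) + 4517) = 1/(-79 + 4517) = 1/4438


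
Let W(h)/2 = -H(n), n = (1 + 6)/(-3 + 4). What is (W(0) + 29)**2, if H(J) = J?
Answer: 225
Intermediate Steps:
n = 7 (n = 7/1 = 7*1 = 7)
W(h) = -14 (W(h) = 2*(-1*7) = 2*(-7) = -14)
(W(0) + 29)**2 = (-14 + 29)**2 = 15**2 = 225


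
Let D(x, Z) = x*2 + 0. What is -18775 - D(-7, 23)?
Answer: -18761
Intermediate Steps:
D(x, Z) = 2*x (D(x, Z) = 2*x + 0 = 2*x)
-18775 - D(-7, 23) = -18775 - 2*(-7) = -18775 - 1*(-14) = -18775 + 14 = -18761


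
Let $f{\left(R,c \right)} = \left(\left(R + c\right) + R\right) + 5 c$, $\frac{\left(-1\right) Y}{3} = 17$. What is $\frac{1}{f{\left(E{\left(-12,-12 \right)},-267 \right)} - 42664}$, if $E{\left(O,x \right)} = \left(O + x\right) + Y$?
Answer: $- \frac{1}{44416} \approx -2.2514 \cdot 10^{-5}$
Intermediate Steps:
$Y = -51$ ($Y = \left(-3\right) 17 = -51$)
$E{\left(O,x \right)} = -51 + O + x$ ($E{\left(O,x \right)} = \left(O + x\right) - 51 = -51 + O + x$)
$f{\left(R,c \right)} = 2 R + 6 c$ ($f{\left(R,c \right)} = \left(c + 2 R\right) + 5 c = 2 R + 6 c$)
$\frac{1}{f{\left(E{\left(-12,-12 \right)},-267 \right)} - 42664} = \frac{1}{\left(2 \left(-51 - 12 - 12\right) + 6 \left(-267\right)\right) - 42664} = \frac{1}{\left(2 \left(-75\right) - 1602\right) - 42664} = \frac{1}{\left(-150 - 1602\right) - 42664} = \frac{1}{-1752 - 42664} = \frac{1}{-44416} = - \frac{1}{44416}$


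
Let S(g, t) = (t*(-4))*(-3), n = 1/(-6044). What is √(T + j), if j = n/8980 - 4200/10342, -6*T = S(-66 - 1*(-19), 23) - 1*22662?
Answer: 3*√2040638812595231003428045/70164161380 ≈ 61.079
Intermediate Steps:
n = -1/6044 ≈ -0.00016545
S(g, t) = 12*t (S(g, t) = -4*t*(-3) = 12*t)
T = 3731 (T = -(12*23 - 1*22662)/6 = -(276 - 22662)/6 = -⅙*(-22386) = 3731)
j = -113977757171/280656645520 (j = -1/6044/8980 - 4200/10342 = -1/6044*1/8980 - 4200*1/10342 = -1/54275120 - 2100/5171 = -113977757171/280656645520 ≈ -0.40611)
√(T + j) = √(3731 - 113977757171/280656645520) = √(1047015966677949/280656645520) = 3*√2040638812595231003428045/70164161380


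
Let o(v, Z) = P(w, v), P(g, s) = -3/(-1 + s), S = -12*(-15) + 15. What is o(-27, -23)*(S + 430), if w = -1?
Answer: 1875/28 ≈ 66.964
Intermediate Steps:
S = 195 (S = 180 + 15 = 195)
o(v, Z) = -3/(-1 + v)
o(-27, -23)*(S + 430) = (-3/(-1 - 27))*(195 + 430) = -3/(-28)*625 = -3*(-1/28)*625 = (3/28)*625 = 1875/28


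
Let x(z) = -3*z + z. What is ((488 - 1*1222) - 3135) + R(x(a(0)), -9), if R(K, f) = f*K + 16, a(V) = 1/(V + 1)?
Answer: -3835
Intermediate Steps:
a(V) = 1/(1 + V)
x(z) = -2*z
R(K, f) = 16 + K*f (R(K, f) = K*f + 16 = 16 + K*f)
((488 - 1*1222) - 3135) + R(x(a(0)), -9) = ((488 - 1*1222) - 3135) + (16 - 2/(1 + 0)*(-9)) = ((488 - 1222) - 3135) + (16 - 2/1*(-9)) = (-734 - 3135) + (16 - 2*1*(-9)) = -3869 + (16 - 2*(-9)) = -3869 + (16 + 18) = -3869 + 34 = -3835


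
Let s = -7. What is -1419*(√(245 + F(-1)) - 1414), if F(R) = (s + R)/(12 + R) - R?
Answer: 2006466 - 129*√29678 ≈ 1.9842e+6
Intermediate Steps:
F(R) = -R + (-7 + R)/(12 + R) (F(R) = (-7 + R)/(12 + R) - R = -R + (-7 + R)/(12 + R))
-1419*(√(245 + F(-1)) - 1414) = -1419*(√(245 + (-7 - 1*(-1)² - 11*(-1))/(12 - 1)) - 1414) = -1419*(√(245 + (-7 - 1*1 + 11)/11) - 1414) = -1419*(√(245 + (-7 - 1 + 11)/11) - 1414) = -1419*(√(245 + (1/11)*3) - 1414) = -1419*(√(245 + 3/11) - 1414) = -1419*(√(2698/11) - 1414) = -1419*(√29678/11 - 1414) = -1419*(-1414 + √29678/11) = 2006466 - 129*√29678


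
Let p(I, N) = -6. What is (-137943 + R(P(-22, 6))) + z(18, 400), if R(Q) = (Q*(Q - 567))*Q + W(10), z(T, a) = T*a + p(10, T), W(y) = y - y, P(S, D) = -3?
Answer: -135879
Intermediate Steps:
W(y) = 0
z(T, a) = -6 + T*a (z(T, a) = T*a - 6 = -6 + T*a)
R(Q) = Q²*(-567 + Q) (R(Q) = (Q*(Q - 567))*Q + 0 = (Q*(-567 + Q))*Q + 0 = Q²*(-567 + Q) + 0 = Q²*(-567 + Q))
(-137943 + R(P(-22, 6))) + z(18, 400) = (-137943 + (-3)²*(-567 - 3)) + (-6 + 18*400) = (-137943 + 9*(-570)) + (-6 + 7200) = (-137943 - 5130) + 7194 = -143073 + 7194 = -135879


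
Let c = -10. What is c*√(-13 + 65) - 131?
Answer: -131 - 20*√13 ≈ -203.11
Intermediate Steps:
c*√(-13 + 65) - 131 = -10*√(-13 + 65) - 131 = -20*√13 - 131 = -131 - 20*√13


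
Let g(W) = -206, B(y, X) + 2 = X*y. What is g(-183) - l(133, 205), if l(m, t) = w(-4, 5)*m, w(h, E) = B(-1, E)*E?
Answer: 4449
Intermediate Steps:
B(y, X) = -2 + X*y
w(h, E) = E*(-2 - E) (w(h, E) = (-2 + E*(-1))*E = (-2 - E)*E = E*(-2 - E))
l(m, t) = -35*m (l(m, t) = (5*(-2 - 1*5))*m = (5*(-2 - 5))*m = (5*(-7))*m = -35*m)
g(-183) - l(133, 205) = -206 - (-35)*133 = -206 - 1*(-4655) = -206 + 4655 = 4449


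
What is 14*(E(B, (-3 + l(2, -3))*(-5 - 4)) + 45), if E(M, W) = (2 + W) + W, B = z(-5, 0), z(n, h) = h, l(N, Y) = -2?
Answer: 1918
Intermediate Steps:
B = 0
E(M, W) = 2 + 2*W
14*(E(B, (-3 + l(2, -3))*(-5 - 4)) + 45) = 14*((2 + 2*((-3 - 2)*(-5 - 4))) + 45) = 14*((2 + 2*(-5*(-9))) + 45) = 14*((2 + 2*45) + 45) = 14*((2 + 90) + 45) = 14*(92 + 45) = 14*137 = 1918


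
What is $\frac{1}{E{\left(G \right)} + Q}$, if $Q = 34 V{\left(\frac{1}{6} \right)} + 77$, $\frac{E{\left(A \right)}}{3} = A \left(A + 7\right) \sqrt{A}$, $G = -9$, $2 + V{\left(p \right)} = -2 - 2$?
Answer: $- \frac{127}{42373} - \frac{162 i}{42373} \approx -0.0029972 - 0.0038232 i$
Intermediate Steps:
$V{\left(p \right)} = -6$ ($V{\left(p \right)} = -2 - 4 = -6$)
$E{\left(A \right)} = 3 A^{\frac{3}{2}} \left(7 + A\right)$ ($E{\left(A \right)} = 3 A \left(A + 7\right) \sqrt{A} = 3 A \left(7 + A\right) \sqrt{A} = 3 A^{\frac{3}{2}} \left(7 + A\right)$)
$Q = -127$ ($Q = 34 \left(-6\right) + 77 = -204 + 77 = -127$)
$\frac{1}{E{\left(G \right)} + Q} = \frac{1}{3 \left(-9\right)^{\frac{3}{2}} \left(7 - 9\right) - 127} = \frac{1}{3 \left(- 27 i\right) \left(-2\right) - 127} = \frac{1}{162 i - 127} = \frac{1}{-127 + 162 i} = \frac{-127 - 162 i}{42373}$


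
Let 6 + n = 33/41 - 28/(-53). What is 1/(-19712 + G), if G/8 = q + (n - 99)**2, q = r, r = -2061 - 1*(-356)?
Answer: 4721929/248479598584 ≈ 1.9003e-5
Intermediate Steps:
n = -10141/2173 (n = -6 + (33/41 - 28/(-53)) = -6 + (33*(1/41) - 28*(-1/53)) = -6 + (33/41 + 28/53) = -6 + 2897/2173 = -10141/2173 ≈ -4.6668)
r = -1705 (r = -2061 + 356 = -1705)
q = -1705
G = 341558263032/4721929 (G = 8*(-1705 + (-10141/2173 - 99)**2) = 8*(-1705 + (-225268/2173)**2) = 8*(-1705 + 50745671824/4721929) = 8*(42694782879/4721929) = 341558263032/4721929 ≈ 72335.)
1/(-19712 + G) = 1/(-19712 + 341558263032/4721929) = 1/(248479598584/4721929) = 4721929/248479598584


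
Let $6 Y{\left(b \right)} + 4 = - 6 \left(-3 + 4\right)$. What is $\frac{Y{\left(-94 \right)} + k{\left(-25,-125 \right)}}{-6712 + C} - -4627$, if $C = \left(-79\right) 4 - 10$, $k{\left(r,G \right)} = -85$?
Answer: $\frac{48847369}{10557} \approx 4627.0$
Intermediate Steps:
$Y{\left(b \right)} = - \frac{5}{3}$ ($Y{\left(b \right)} = - \frac{2}{3} + \frac{\left(-6\right) \left(-3 + 4\right)}{6} = - \frac{2}{3} + \frac{\left(-6\right) 1}{6} = - \frac{2}{3} + \frac{1}{6} \left(-6\right) = - \frac{2}{3} - 1 = - \frac{5}{3}$)
$C = -326$ ($C = -316 - 10 = -326$)
$\frac{Y{\left(-94 \right)} + k{\left(-25,-125 \right)}}{-6712 + C} - -4627 = \frac{- \frac{5}{3} - 85}{-6712 - 326} - -4627 = - \frac{260}{3 \left(-7038\right)} + 4627 = \left(- \frac{260}{3}\right) \left(- \frac{1}{7038}\right) + 4627 = \frac{130}{10557} + 4627 = \frac{48847369}{10557}$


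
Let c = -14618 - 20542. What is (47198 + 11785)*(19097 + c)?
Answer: -947443929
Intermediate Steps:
c = -35160
(47198 + 11785)*(19097 + c) = (47198 + 11785)*(19097 - 35160) = 58983*(-16063) = -947443929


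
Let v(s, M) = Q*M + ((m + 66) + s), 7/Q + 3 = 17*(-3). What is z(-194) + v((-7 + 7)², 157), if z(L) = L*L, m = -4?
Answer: 2034593/54 ≈ 37678.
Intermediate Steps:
Q = -7/54 (Q = 7/(-3 + 17*(-3)) = 7/(-3 - 51) = 7/(-54) = 7*(-1/54) = -7/54 ≈ -0.12963)
z(L) = L²
v(s, M) = 62 + s - 7*M/54 (v(s, M) = -7*M/54 + ((-4 + 66) + s) = -7*M/54 + (62 + s) = 62 + s - 7*M/54)
z(-194) + v((-7 + 7)², 157) = (-194)² + (62 + (-7 + 7)² - 7/54*157) = 37636 + (62 + 0² - 1099/54) = 37636 + (62 + 0 - 1099/54) = 37636 + 2249/54 = 2034593/54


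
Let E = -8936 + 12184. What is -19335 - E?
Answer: -22583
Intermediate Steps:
E = 3248
-19335 - E = -19335 - 1*3248 = -19335 - 3248 = -22583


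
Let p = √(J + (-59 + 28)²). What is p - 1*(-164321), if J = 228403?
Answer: 164321 + 2*√57341 ≈ 1.6480e+5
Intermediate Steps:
p = 2*√57341 (p = √(228403 + (-59 + 28)²) = √(228403 + (-31)²) = √(228403 + 961) = √229364 = 2*√57341 ≈ 478.92)
p - 1*(-164321) = 2*√57341 - 1*(-164321) = 2*√57341 + 164321 = 164321 + 2*√57341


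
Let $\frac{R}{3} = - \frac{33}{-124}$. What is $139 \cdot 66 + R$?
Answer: $\frac{1137675}{124} \approx 9174.8$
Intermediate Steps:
$R = \frac{99}{124}$ ($R = 3 \left(- \frac{33}{-124}\right) = 3 \left(\left(-33\right) \left(- \frac{1}{124}\right)\right) = 3 \cdot \frac{33}{124} = \frac{99}{124} \approx 0.79839$)
$139 \cdot 66 + R = 139 \cdot 66 + \frac{99}{124} = 9174 + \frac{99}{124} = \frac{1137675}{124}$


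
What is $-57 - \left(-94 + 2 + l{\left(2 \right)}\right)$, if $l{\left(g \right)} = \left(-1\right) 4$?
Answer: $39$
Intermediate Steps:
$l{\left(g \right)} = -4$
$-57 - \left(-94 + 2 + l{\left(2 \right)}\right) = -57 + \left(94 - \left(-4 - -2\right)\right) = -57 + \left(94 - \left(-4 + 2\right)\right) = -57 + \left(94 - -2\right) = -57 + \left(94 + 2\right) = -57 + 96 = 39$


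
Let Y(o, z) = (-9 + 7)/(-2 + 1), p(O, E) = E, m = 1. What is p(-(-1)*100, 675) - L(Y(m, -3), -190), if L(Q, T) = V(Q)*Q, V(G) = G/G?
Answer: 673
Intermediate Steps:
V(G) = 1
Y(o, z) = 2 (Y(o, z) = -2/(-1) = -2*(-1) = 2)
L(Q, T) = Q (L(Q, T) = 1*Q = Q)
p(-(-1)*100, 675) - L(Y(m, -3), -190) = 675 - 1*2 = 675 - 2 = 673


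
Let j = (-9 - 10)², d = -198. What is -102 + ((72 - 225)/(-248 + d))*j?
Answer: 9741/446 ≈ 21.841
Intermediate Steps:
j = 361 (j = (-19)² = 361)
-102 + ((72 - 225)/(-248 + d))*j = -102 + ((72 - 225)/(-248 - 198))*361 = -102 - 153/(-446)*361 = -102 - 153*(-1/446)*361 = -102 + (153/446)*361 = -102 + 55233/446 = 9741/446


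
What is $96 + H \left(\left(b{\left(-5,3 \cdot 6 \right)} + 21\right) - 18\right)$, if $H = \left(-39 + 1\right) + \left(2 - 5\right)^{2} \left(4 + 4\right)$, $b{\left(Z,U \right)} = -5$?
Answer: $28$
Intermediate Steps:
$H = 34$ ($H = -38 + \left(-3\right)^{2} \cdot 8 = -38 + 9 \cdot 8 = -38 + 72 = 34$)
$96 + H \left(\left(b{\left(-5,3 \cdot 6 \right)} + 21\right) - 18\right) = 96 + 34 \left(\left(-5 + 21\right) - 18\right) = 96 + 34 \left(16 - 18\right) = 96 + 34 \left(-2\right) = 96 - 68 = 28$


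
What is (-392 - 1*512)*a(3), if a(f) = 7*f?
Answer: -18984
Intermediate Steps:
(-392 - 1*512)*a(3) = (-392 - 1*512)*(7*3) = (-392 - 512)*21 = -904*21 = -18984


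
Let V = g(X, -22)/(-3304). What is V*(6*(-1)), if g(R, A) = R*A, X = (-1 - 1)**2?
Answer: -66/413 ≈ -0.15981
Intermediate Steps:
X = 4 (X = (-2)**2 = 4)
g(R, A) = A*R
V = 11/413 (V = -22*4/(-3304) = -88*(-1/3304) = 11/413 ≈ 0.026634)
V*(6*(-1)) = 11*(6*(-1))/413 = (11/413)*(-6) = -66/413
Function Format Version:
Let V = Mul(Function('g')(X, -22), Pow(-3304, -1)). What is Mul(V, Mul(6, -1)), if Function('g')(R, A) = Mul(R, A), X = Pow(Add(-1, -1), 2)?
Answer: Rational(-66, 413) ≈ -0.15981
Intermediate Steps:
X = 4 (X = Pow(-2, 2) = 4)
Function('g')(R, A) = Mul(A, R)
V = Rational(11, 413) (V = Mul(Mul(-22, 4), Pow(-3304, -1)) = Mul(-88, Rational(-1, 3304)) = Rational(11, 413) ≈ 0.026634)
Mul(V, Mul(6, -1)) = Mul(Rational(11, 413), Mul(6, -1)) = Mul(Rational(11, 413), -6) = Rational(-66, 413)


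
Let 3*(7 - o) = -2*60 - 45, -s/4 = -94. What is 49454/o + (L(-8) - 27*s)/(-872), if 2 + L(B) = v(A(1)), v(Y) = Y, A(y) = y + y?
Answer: 2734582/3379 ≈ 809.29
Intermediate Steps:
s = 376 (s = -4*(-94) = 376)
A(y) = 2*y
L(B) = 0 (L(B) = -2 + 2*1 = -2 + 2 = 0)
o = 62 (o = 7 - (-2*60 - 45)/3 = 7 - (-120 - 45)/3 = 7 - 1/3*(-165) = 7 + 55 = 62)
49454/o + (L(-8) - 27*s)/(-872) = 49454/62 + (0 - 27*376)/(-872) = 49454*(1/62) + (0 - 10152)*(-1/872) = 24727/31 - 10152*(-1/872) = 24727/31 + 1269/109 = 2734582/3379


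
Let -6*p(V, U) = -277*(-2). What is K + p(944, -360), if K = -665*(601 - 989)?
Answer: 773783/3 ≈ 2.5793e+5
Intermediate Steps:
p(V, U) = -277/3 (p(V, U) = -(-277)*(-2)/6 = -⅙*554 = -277/3)
K = 258020 (K = -665*(-388) = 258020)
K + p(944, -360) = 258020 - 277/3 = 773783/3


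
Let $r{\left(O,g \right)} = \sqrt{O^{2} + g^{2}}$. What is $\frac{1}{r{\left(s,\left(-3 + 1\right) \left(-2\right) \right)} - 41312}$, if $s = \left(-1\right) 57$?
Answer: $- \frac{41312}{1706678079} - \frac{\sqrt{3265}}{1706678079} \approx -2.424 \cdot 10^{-5}$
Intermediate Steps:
$s = -57$
$\frac{1}{r{\left(s,\left(-3 + 1\right) \left(-2\right) \right)} - 41312} = \frac{1}{\sqrt{\left(-57\right)^{2} + \left(\left(-3 + 1\right) \left(-2\right)\right)^{2}} - 41312} = \frac{1}{\sqrt{3249 + \left(\left(-2\right) \left(-2\right)\right)^{2}} - 41312} = \frac{1}{\sqrt{3249 + 4^{2}} - 41312} = \frac{1}{\sqrt{3249 + 16} - 41312} = \frac{1}{\sqrt{3265} - 41312} = \frac{1}{-41312 + \sqrt{3265}}$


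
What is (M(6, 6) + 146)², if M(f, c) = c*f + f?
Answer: 35344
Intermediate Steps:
M(f, c) = f + c*f
(M(6, 6) + 146)² = (6*(1 + 6) + 146)² = (6*7 + 146)² = (42 + 146)² = 188² = 35344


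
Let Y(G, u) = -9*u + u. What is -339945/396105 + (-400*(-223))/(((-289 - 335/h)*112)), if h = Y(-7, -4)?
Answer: -6231265503/1771407967 ≈ -3.5177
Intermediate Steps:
Y(G, u) = -8*u
h = 32 (h = -8*(-4) = 32)
-339945/396105 + (-400*(-223))/(((-289 - 335/h)*112)) = -339945/396105 + (-400*(-223))/(((-289 - 335/32)*112)) = -339945*1/396105 + 89200/(((-289 - 335*1/32)*112)) = -22663/26407 + 89200/(((-289 - 335/32)*112)) = -22663/26407 + 89200/((-9583/32*112)) = -22663/26407 + 89200/(-67081/2) = -22663/26407 + 89200*(-2/67081) = -22663/26407 - 178400/67081 = -6231265503/1771407967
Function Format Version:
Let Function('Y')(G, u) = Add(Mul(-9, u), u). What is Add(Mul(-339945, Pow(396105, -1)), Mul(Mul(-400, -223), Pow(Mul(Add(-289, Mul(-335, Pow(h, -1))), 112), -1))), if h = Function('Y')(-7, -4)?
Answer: Rational(-6231265503, 1771407967) ≈ -3.5177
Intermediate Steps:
Function('Y')(G, u) = Mul(-8, u)
h = 32 (h = Mul(-8, -4) = 32)
Add(Mul(-339945, Pow(396105, -1)), Mul(Mul(-400, -223), Pow(Mul(Add(-289, Mul(-335, Pow(h, -1))), 112), -1))) = Add(Mul(-339945, Pow(396105, -1)), Mul(Mul(-400, -223), Pow(Mul(Add(-289, Mul(-335, Pow(32, -1))), 112), -1))) = Add(Mul(-339945, Rational(1, 396105)), Mul(89200, Pow(Mul(Add(-289, Mul(-335, Rational(1, 32))), 112), -1))) = Add(Rational(-22663, 26407), Mul(89200, Pow(Mul(Add(-289, Rational(-335, 32)), 112), -1))) = Add(Rational(-22663, 26407), Mul(89200, Pow(Mul(Rational(-9583, 32), 112), -1))) = Add(Rational(-22663, 26407), Mul(89200, Pow(Rational(-67081, 2), -1))) = Add(Rational(-22663, 26407), Mul(89200, Rational(-2, 67081))) = Add(Rational(-22663, 26407), Rational(-178400, 67081)) = Rational(-6231265503, 1771407967)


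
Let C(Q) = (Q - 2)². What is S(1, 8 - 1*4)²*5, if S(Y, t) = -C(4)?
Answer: 80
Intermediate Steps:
C(Q) = (-2 + Q)²
S(Y, t) = -4 (S(Y, t) = -(-2 + 4)² = -1*2² = -1*4 = -4)
S(1, 8 - 1*4)²*5 = (-4)²*5 = 16*5 = 80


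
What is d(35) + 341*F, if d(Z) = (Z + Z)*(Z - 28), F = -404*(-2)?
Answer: 276018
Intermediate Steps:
F = 808
d(Z) = 2*Z*(-28 + Z) (d(Z) = (2*Z)*(-28 + Z) = 2*Z*(-28 + Z))
d(35) + 341*F = 2*35*(-28 + 35) + 341*808 = 2*35*7 + 275528 = 490 + 275528 = 276018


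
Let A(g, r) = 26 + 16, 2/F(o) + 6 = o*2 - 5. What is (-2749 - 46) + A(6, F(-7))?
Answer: -2753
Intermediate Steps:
F(o) = 2/(-11 + 2*o) (F(o) = 2/(-6 + (o*2 - 5)) = 2/(-6 + (2*o - 5)) = 2/(-6 + (-5 + 2*o)) = 2/(-11 + 2*o))
A(g, r) = 42
(-2749 - 46) + A(6, F(-7)) = (-2749 - 46) + 42 = -2795 + 42 = -2753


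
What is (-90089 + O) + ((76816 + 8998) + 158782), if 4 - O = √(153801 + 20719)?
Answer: 154511 - 2*√43630 ≈ 1.5409e+5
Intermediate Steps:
O = 4 - 2*√43630 (O = 4 - √(153801 + 20719) = 4 - √174520 = 4 - 2*√43630 ≈ -413.76)
(-90089 + O) + ((76816 + 8998) + 158782) = (-90089 + (4 - 2*√43630)) + ((76816 + 8998) + 158782) = (-90085 - 2*√43630) + (85814 + 158782) = (-90085 - 2*√43630) + 244596 = 154511 - 2*√43630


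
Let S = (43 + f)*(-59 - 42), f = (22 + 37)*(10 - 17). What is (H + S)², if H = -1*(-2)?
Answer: 1396666384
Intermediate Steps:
f = -413 (f = 59*(-7) = -413)
S = 37370 (S = (43 - 413)*(-59 - 42) = -370*(-101) = 37370)
H = 2
(H + S)² = (2 + 37370)² = 37372² = 1396666384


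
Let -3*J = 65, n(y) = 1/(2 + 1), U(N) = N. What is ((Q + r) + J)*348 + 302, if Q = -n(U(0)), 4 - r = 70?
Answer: -30322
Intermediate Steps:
r = -66 (r = 4 - 1*70 = 4 - 70 = -66)
n(y) = 1/3
J = -65/3 (J = -1/3*65 = -65/3 ≈ -21.667)
Q = -1/3 (Q = -1*1/3 = -1/3 ≈ -0.33333)
((Q + r) + J)*348 + 302 = ((-1/3 - 66) - 65/3)*348 + 302 = (-199/3 - 65/3)*348 + 302 = -88*348 + 302 = -30624 + 302 = -30322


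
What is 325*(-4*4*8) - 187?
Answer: -41787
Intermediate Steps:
325*(-4*4*8) - 187 = 325*(-16*8) - 187 = 325*(-128) - 187 = -41600 - 187 = -41787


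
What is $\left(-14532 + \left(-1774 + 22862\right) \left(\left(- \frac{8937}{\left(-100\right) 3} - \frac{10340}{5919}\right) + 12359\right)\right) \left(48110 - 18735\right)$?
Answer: $\frac{45415604067952100}{5919} \approx 7.6729 \cdot 10^{12}$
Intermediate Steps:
$\left(-14532 + \left(-1774 + 22862\right) \left(\left(- \frac{8937}{\left(-100\right) 3} - \frac{10340}{5919}\right) + 12359\right)\right) \left(48110 - 18735\right) = \left(-14532 + 21088 \left(\left(- \frac{8937}{-300} - \frac{10340}{5919}\right) + 12359\right)\right) 29375 = \left(-14532 + 21088 \left(\left(\left(-8937\right) \left(- \frac{1}{300}\right) - \frac{10340}{5919}\right) + 12359\right)\right) 29375 = \left(-14532 + 21088 \left(\left(\frac{2979}{100} - \frac{10340}{5919}\right) + 12359\right)\right) 29375 = \left(-14532 + 21088 \left(\frac{16598701}{591900} + 12359\right)\right) 29375 = \left(-14532 + 21088 \cdot \frac{7331890801}{591900}\right) 29375 = \left(-14532 + \frac{38653728302872}{147975}\right) 29375 = \frac{38651577930172}{147975} \cdot 29375 = \frac{45415604067952100}{5919}$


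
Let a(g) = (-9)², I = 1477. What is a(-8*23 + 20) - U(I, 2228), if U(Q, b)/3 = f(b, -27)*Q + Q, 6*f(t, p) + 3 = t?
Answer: -3295025/2 ≈ -1.6475e+6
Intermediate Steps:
f(t, p) = -½ + t/6
U(Q, b) = 3*Q + 3*Q*(-½ + b/6) (U(Q, b) = 3*((-½ + b/6)*Q + Q) = 3*(Q*(-½ + b/6) + Q) = 3*(Q + Q*(-½ + b/6)) = 3*Q + 3*Q*(-½ + b/6))
a(g) = 81
a(-8*23 + 20) - U(I, 2228) = 81 - 1477*(3 + 2228)/2 = 81 - 1477*2231/2 = 81 - 1*3295187/2 = 81 - 3295187/2 = -3295025/2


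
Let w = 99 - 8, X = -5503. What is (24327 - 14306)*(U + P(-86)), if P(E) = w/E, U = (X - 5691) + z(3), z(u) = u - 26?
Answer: -9667789813/86 ≈ -1.1242e+8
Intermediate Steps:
z(u) = -26 + u
U = -11217 (U = (-5503 - 5691) + (-26 + 3) = -11194 - 23 = -11217)
w = 91
P(E) = 91/E
(24327 - 14306)*(U + P(-86)) = (24327 - 14306)*(-11217 + 91/(-86)) = 10021*(-11217 + 91*(-1/86)) = 10021*(-11217 - 91/86) = 10021*(-964753/86) = -9667789813/86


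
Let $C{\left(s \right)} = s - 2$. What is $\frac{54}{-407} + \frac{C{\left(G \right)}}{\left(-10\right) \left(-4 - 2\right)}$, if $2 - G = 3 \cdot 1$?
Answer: $- \frac{1487}{8140} \approx -0.18268$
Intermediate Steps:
$G = -1$ ($G = 2 - 3 \cdot 1 = 2 - 3 = -1$)
$C{\left(s \right)} = -2 + s$
$\frac{54}{-407} + \frac{C{\left(G \right)}}{\left(-10\right) \left(-4 - 2\right)} = \frac{54}{-407} + \frac{-2 - 1}{\left(-10\right) \left(-4 - 2\right)} = 54 \left(- \frac{1}{407}\right) - \frac{3}{\left(-10\right) \left(-6\right)} = - \frac{54}{407} - \frac{3}{60} = - \frac{54}{407} - \frac{1}{20} = - \frac{1487}{8140}$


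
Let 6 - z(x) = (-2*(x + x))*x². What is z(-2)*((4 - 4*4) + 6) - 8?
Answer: 148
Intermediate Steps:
z(x) = 6 + 4*x³ (z(x) = 6 - (-2*(x + x))*x² = 6 - (-4*x)*x² = 6 - (-4)*x³ = 6 + 4*x³)
z(-2)*((4 - 4*4) + 6) - 8 = (6 + 4*(-2)³)*((4 - 4*4) + 6) - 8 = (6 + 4*(-8))*((4 - 16) + 6) - 8 = (6 - 32)*(-12 + 6) - 8 = -26*(-6) - 8 = 156 - 8 = 148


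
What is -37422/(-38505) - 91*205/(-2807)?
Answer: 39207349/5146835 ≈ 7.6178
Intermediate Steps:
-37422/(-38505) - 91*205/(-2807) = -37422*(-1/38505) - 18655*(-1/2807) = 12474/12835 + 2665/401 = 39207349/5146835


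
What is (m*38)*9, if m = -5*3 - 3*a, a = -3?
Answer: -2052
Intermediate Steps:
m = -6 (m = -5*3 - 3*(-3) = -15 + 9 = -6)
(m*38)*9 = -6*38*9 = -228*9 = -2052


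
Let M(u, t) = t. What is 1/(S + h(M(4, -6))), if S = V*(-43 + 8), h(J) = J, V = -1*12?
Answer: 1/414 ≈ 0.0024155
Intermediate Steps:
V = -12
S = 420 (S = -12*(-43 + 8) = -12*(-35) = 420)
1/(S + h(M(4, -6))) = 1/(420 - 6) = 1/414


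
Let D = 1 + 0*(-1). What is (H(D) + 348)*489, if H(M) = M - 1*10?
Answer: 165771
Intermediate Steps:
D = 1 (D = 1 + 0 = 1)
H(M) = -10 + M (H(M) = M - 10 = -10 + M)
(H(D) + 348)*489 = ((-10 + 1) + 348)*489 = (-9 + 348)*489 = 339*489 = 165771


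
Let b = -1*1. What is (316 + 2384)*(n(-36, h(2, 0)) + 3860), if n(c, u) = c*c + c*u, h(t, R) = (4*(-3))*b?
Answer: 12754800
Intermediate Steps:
b = -1
h(t, R) = 12 (h(t, R) = (4*(-3))*(-1) = -12*(-1) = 12)
n(c, u) = c**2 + c*u
(316 + 2384)*(n(-36, h(2, 0)) + 3860) = (316 + 2384)*(-36*(-36 + 12) + 3860) = 2700*(-36*(-24) + 3860) = 2700*(864 + 3860) = 2700*4724 = 12754800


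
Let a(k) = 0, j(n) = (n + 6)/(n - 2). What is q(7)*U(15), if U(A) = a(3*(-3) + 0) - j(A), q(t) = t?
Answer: -147/13 ≈ -11.308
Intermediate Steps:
j(n) = (6 + n)/(-2 + n)
U(A) = -(6 + A)/(-2 + A) (U(A) = 0 - (6 + A)/(-2 + A) = -(6 + A)/(-2 + A))
q(7)*U(15) = 7*((-6 - 1*15)/(-2 + 15)) = 7*((-6 - 15)/13) = 7*((1/13)*(-21)) = 7*(-21/13) = -147/13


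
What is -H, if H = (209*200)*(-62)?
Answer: 2591600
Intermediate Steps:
H = -2591600 (H = 41800*(-62) = -2591600)
-H = -1*(-2591600) = 2591600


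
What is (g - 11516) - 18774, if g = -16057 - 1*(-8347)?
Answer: -38000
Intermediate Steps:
g = -7710 (g = -16057 + 8347 = -7710)
(g - 11516) - 18774 = (-7710 - 11516) - 18774 = -19226 - 18774 = -38000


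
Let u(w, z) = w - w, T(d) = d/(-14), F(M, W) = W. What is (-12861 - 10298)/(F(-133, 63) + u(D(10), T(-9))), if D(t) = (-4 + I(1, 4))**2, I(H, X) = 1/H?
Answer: -23159/63 ≈ -367.60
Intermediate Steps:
D(t) = 9 (D(t) = (-4 + 1/1)**2 = (-4 + 1)**2 = (-3)**2 = 9)
T(d) = -d/14 (T(d) = d*(-1/14) = -d/14)
u(w, z) = 0
(-12861 - 10298)/(F(-133, 63) + u(D(10), T(-9))) = (-12861 - 10298)/(63 + 0) = -23159/63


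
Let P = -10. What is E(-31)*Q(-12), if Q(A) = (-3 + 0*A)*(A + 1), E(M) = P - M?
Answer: 693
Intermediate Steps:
E(M) = -10 - M
Q(A) = -3 - 3*A (Q(A) = (-3 + 0)*(1 + A) = -3*(1 + A) = -3 - 3*A)
E(-31)*Q(-12) = (-10 - 1*(-31))*(-3 - 3*(-12)) = (-10 + 31)*(-3 + 36) = 21*33 = 693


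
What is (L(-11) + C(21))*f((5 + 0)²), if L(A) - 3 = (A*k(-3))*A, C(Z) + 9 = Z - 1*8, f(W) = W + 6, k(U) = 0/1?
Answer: 217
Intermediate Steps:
k(U) = 0 (k(U) = 0*1 = 0)
f(W) = 6 + W
C(Z) = -17 + Z (C(Z) = -9 + (Z - 1*8) = -9 + (Z - 8) = -9 + (-8 + Z) = -17 + Z)
L(A) = 3 (L(A) = 3 + (A*0)*A = 3 + 0*A = 3 + 0 = 3)
(L(-11) + C(21))*f((5 + 0)²) = (3 + (-17 + 21))*(6 + (5 + 0)²) = (3 + 4)*(6 + 5²) = 7*(6 + 25) = 7*31 = 217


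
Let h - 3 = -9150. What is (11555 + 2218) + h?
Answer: 4626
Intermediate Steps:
h = -9147 (h = 3 - 9150 = -9147)
(11555 + 2218) + h = (11555 + 2218) - 9147 = 13773 - 9147 = 4626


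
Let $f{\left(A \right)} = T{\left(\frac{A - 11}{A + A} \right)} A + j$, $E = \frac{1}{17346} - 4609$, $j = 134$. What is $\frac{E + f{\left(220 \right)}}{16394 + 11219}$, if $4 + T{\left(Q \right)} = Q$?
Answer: $- \frac{45537586}{239487549} \approx -0.19015$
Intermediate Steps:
$T{\left(Q \right)} = -4 + Q$
$E = - \frac{79947713}{17346}$ ($E = \frac{1}{17346} - 4609 = - \frac{79947713}{17346} \approx -4609.0$)
$f{\left(A \right)} = 134 + A \left(-4 + \frac{-11 + A}{2 A}\right)$ ($f{\left(A \right)} = \left(-4 + \frac{A - 11}{A + A}\right) A + 134 = \left(-4 + \frac{-11 + A}{2 A}\right) A + 134 = A \left(-4 + \frac{-11 + A}{2 A}\right) + 134 = 134 + A \left(-4 + \frac{-11 + A}{2 A}\right)$)
$\frac{E + f{\left(220 \right)}}{16394 + 11219} = \frac{- \frac{79947713}{17346} + \left(\frac{257}{2} - 770\right)}{16394 + 11219} = \frac{- \frac{79947713}{17346} + \left(\frac{257}{2} - 770\right)}{27613} = \left(- \frac{79947713}{17346} - \frac{1283}{2}\right) \frac{1}{27613} = \left(- \frac{45537586}{8673}\right) \frac{1}{27613} = - \frac{45537586}{239487549}$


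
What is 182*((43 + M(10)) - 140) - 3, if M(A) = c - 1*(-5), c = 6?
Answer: -15655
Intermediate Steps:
M(A) = 11 (M(A) = 6 - 1*(-5) = 6 + 5 = 11)
182*((43 + M(10)) - 140) - 3 = 182*((43 + 11) - 140) - 3 = 182*(54 - 140) - 3 = 182*(-86) - 3 = -15652 - 3 = -15655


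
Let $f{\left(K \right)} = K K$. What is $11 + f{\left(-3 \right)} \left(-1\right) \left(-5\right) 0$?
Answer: $11$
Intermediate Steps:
$f{\left(K \right)} = K^{2}$
$11 + f{\left(-3 \right)} \left(-1\right) \left(-5\right) 0 = 11 + \left(-3\right)^{2} \left(-1\right) \left(-5\right) 0 = 11 + 9 \cdot 5 \cdot 0 = 11 + 9 \cdot 0 = 11 + 0 = 11$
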